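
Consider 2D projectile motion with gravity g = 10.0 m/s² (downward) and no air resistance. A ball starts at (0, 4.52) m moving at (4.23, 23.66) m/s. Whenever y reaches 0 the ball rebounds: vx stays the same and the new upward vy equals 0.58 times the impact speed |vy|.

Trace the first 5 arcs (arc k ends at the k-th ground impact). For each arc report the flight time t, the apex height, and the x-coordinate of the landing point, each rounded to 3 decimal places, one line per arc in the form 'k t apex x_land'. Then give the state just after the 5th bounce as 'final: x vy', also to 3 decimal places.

1 4.916 32.510 20.794
2 2.958 10.936 33.306
3 1.716 3.679 40.563
4 0.995 1.238 44.772
5 0.577 0.416 47.213
final: 47.213 1.674

Arc 1: start y=4.520, vy=23.660 → t=4.916, apex=32.510, x_land=20.794, impact vy=-25.499
  bounce: vy ← 0.58·25.499 = 14.789
Arc 2: start y=0.000, vy=14.789 → t=2.958, apex=10.936, x_land=33.306, impact vy=-14.789
  bounce: vy ← 0.58·14.789 = 8.578
Arc 3: start y=0.000, vy=8.578 → t=1.716, apex=3.679, x_land=40.563, impact vy=-8.578
  bounce: vy ← 0.58·8.578 = 4.975
Arc 4: start y=0.000, vy=4.975 → t=0.995, apex=1.238, x_land=44.772, impact vy=-4.975
  bounce: vy ← 0.58·4.975 = 2.886
Arc 5: start y=0.000, vy=2.886 → t=0.577, apex=0.416, x_land=47.213, impact vy=-2.886
  bounce: vy ← 0.58·2.886 = 1.674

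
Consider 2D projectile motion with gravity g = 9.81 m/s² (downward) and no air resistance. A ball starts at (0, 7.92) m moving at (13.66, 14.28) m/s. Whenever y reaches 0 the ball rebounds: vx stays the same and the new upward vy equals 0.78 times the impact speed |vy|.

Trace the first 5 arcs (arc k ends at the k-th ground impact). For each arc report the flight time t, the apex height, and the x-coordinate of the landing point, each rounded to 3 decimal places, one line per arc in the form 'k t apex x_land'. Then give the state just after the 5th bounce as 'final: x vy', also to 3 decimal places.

1 3.388 18.313 46.279
2 3.014 11.142 87.455
3 2.351 6.779 119.572
4 1.834 4.124 144.623
5 1.430 2.509 164.163
final: 164.163 5.473

Arc 1: start y=7.920, vy=14.280 → t=3.388, apex=18.313, x_land=46.279, impact vy=-18.955
  bounce: vy ← 0.78·18.955 = 14.785
Arc 2: start y=0.000, vy=14.785 → t=3.014, apex=11.142, x_land=87.455, impact vy=-14.785
  bounce: vy ← 0.78·14.785 = 11.532
Arc 3: start y=0.000, vy=11.532 → t=2.351, apex=6.779, x_land=119.572, impact vy=-11.532
  bounce: vy ← 0.78·11.532 = 8.995
Arc 4: start y=0.000, vy=8.995 → t=1.834, apex=4.124, x_land=144.623, impact vy=-8.995
  bounce: vy ← 0.78·8.995 = 7.016
Arc 5: start y=0.000, vy=7.016 → t=1.430, apex=2.509, x_land=164.163, impact vy=-7.016
  bounce: vy ← 0.78·7.016 = 5.473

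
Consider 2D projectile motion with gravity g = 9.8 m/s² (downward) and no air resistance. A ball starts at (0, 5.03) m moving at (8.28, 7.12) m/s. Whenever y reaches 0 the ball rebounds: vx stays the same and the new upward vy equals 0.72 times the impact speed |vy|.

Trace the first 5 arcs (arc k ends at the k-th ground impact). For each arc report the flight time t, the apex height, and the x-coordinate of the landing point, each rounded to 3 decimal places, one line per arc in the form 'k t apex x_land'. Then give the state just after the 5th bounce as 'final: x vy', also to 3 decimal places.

Arc 1: start y=5.030, vy=7.120 → t=1.973, apex=7.616, x_land=16.339, impact vy=-12.218
  bounce: vy ← 0.72·12.218 = 8.797
Arc 2: start y=0.000, vy=8.797 → t=1.795, apex=3.948, x_land=31.204, impact vy=-8.797
  bounce: vy ← 0.72·8.797 = 6.334
Arc 3: start y=0.000, vy=6.334 → t=1.293, apex=2.047, x_land=41.907, impact vy=-6.334
  bounce: vy ← 0.72·6.334 = 4.560
Arc 4: start y=0.000, vy=4.560 → t=0.931, apex=1.061, x_land=49.613, impact vy=-4.560
  bounce: vy ← 0.72·4.560 = 3.283
Arc 5: start y=0.000, vy=3.283 → t=0.670, apex=0.550, x_land=55.161, impact vy=-3.283
  bounce: vy ← 0.72·3.283 = 2.364

1 1.973 7.616 16.339
2 1.795 3.948 31.204
3 1.293 2.047 41.907
4 0.931 1.061 49.613
5 0.670 0.550 55.161
final: 55.161 2.364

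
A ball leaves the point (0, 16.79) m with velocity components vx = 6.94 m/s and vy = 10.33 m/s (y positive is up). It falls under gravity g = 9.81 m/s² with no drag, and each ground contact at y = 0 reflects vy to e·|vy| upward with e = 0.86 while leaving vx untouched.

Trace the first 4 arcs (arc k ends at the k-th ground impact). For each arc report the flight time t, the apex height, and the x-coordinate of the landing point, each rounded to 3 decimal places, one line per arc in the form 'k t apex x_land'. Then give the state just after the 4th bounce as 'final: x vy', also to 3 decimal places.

1 3.182 22.229 22.082
2 3.662 16.440 47.493
3 3.149 12.159 69.347
4 2.708 8.993 88.141
final: 88.141 11.424

Arc 1: start y=16.790, vy=10.330 → t=3.182, apex=22.229, x_land=22.082, impact vy=-20.884
  bounce: vy ← 0.86·20.884 = 17.960
Arc 2: start y=0.000, vy=17.960 → t=3.662, apex=16.440, x_land=47.493, impact vy=-17.960
  bounce: vy ← 0.86·17.960 = 15.446
Arc 3: start y=0.000, vy=15.446 → t=3.149, apex=12.159, x_land=69.347, impact vy=-15.446
  bounce: vy ← 0.86·15.446 = 13.283
Arc 4: start y=0.000, vy=13.283 → t=2.708, apex=8.993, x_land=88.141, impact vy=-13.283
  bounce: vy ← 0.86·13.283 = 11.424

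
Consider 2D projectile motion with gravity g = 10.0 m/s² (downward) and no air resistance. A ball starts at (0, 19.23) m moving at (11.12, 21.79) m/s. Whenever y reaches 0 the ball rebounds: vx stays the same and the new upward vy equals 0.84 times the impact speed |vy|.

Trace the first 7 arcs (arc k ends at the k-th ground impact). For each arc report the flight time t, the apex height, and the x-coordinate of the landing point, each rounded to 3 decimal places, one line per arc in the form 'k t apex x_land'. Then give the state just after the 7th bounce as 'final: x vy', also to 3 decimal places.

Arc 1: start y=19.230, vy=21.790 → t=5.111, apex=42.970, x_land=56.829, impact vy=-29.316
  bounce: vy ← 0.84·29.316 = 24.625
Arc 2: start y=0.000, vy=24.625 → t=4.925, apex=30.320, x_land=111.596, impact vy=-24.625
  bounce: vy ← 0.84·24.625 = 20.685
Arc 3: start y=0.000, vy=20.685 → t=4.137, apex=21.394, x_land=157.599, impact vy=-20.685
  bounce: vy ← 0.84·20.685 = 17.375
Arc 4: start y=0.000, vy=17.375 → t=3.475, apex=15.095, x_land=196.242, impact vy=-17.375
  bounce: vy ← 0.84·17.375 = 14.595
Arc 5: start y=0.000, vy=14.595 → t=2.919, apex=10.651, x_land=228.702, impact vy=-14.595
  bounce: vy ← 0.84·14.595 = 12.260
Arc 6: start y=0.000, vy=12.260 → t=2.452, apex=7.516, x_land=255.969, impact vy=-12.260
  bounce: vy ← 0.84·12.260 = 10.299
Arc 7: start y=0.000, vy=10.299 → t=2.060, apex=5.303, x_land=278.873, impact vy=-10.299
  bounce: vy ← 0.84·10.299 = 8.651

1 5.111 42.970 56.829
2 4.925 30.320 111.596
3 4.137 21.394 157.599
4 3.475 15.095 196.242
5 2.919 10.651 228.702
6 2.452 7.516 255.969
7 2.060 5.303 278.873
final: 278.873 8.651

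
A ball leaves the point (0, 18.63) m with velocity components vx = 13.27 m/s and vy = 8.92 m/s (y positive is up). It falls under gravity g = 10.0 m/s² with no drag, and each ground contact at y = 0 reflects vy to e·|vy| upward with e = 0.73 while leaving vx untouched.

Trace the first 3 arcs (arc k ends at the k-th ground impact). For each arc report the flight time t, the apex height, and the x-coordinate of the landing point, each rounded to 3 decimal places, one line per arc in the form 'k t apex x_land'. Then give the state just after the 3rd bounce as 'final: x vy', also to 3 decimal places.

1 3.018 22.608 40.054
2 3.105 12.048 81.252
3 2.266 6.420 111.326
final: 111.326 8.272

Arc 1: start y=18.630, vy=8.920 → t=3.018, apex=22.608, x_land=40.054, impact vy=-21.264
  bounce: vy ← 0.73·21.264 = 15.523
Arc 2: start y=0.000, vy=15.523 → t=3.105, apex=12.048, x_land=81.252, impact vy=-15.523
  bounce: vy ← 0.73·15.523 = 11.332
Arc 3: start y=0.000, vy=11.332 → t=2.266, apex=6.420, x_land=111.326, impact vy=-11.332
  bounce: vy ← 0.73·11.332 = 8.272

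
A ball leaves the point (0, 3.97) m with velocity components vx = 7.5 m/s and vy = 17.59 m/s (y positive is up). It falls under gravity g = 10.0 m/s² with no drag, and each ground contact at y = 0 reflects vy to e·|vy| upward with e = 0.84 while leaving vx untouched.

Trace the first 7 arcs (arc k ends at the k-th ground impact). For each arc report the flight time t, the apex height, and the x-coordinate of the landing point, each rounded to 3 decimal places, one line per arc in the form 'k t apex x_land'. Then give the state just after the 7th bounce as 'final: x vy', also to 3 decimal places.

1 3.731 19.440 27.981
2 3.313 13.717 52.826
3 2.783 9.679 73.696
4 2.337 6.829 91.226
5 1.963 4.819 105.952
6 1.649 3.400 118.322
7 1.385 2.399 128.712
final: 128.712 5.819

Arc 1: start y=3.970, vy=17.590 → t=3.731, apex=19.440, x_land=27.981, impact vy=-19.718
  bounce: vy ← 0.84·19.718 = 16.563
Arc 2: start y=0.000, vy=16.563 → t=3.313, apex=13.717, x_land=52.826, impact vy=-16.563
  bounce: vy ← 0.84·16.563 = 13.913
Arc 3: start y=0.000, vy=13.913 → t=2.783, apex=9.679, x_land=73.696, impact vy=-13.913
  bounce: vy ← 0.84·13.913 = 11.687
Arc 4: start y=0.000, vy=11.687 → t=2.337, apex=6.829, x_land=91.226, impact vy=-11.687
  bounce: vy ← 0.84·11.687 = 9.817
Arc 5: start y=0.000, vy=9.817 → t=1.963, apex=4.819, x_land=105.952, impact vy=-9.817
  bounce: vy ← 0.84·9.817 = 8.246
Arc 6: start y=0.000, vy=8.246 → t=1.649, apex=3.400, x_land=118.322, impact vy=-8.246
  bounce: vy ← 0.84·8.246 = 6.927
Arc 7: start y=0.000, vy=6.927 → t=1.385, apex=2.399, x_land=128.712, impact vy=-6.927
  bounce: vy ← 0.84·6.927 = 5.819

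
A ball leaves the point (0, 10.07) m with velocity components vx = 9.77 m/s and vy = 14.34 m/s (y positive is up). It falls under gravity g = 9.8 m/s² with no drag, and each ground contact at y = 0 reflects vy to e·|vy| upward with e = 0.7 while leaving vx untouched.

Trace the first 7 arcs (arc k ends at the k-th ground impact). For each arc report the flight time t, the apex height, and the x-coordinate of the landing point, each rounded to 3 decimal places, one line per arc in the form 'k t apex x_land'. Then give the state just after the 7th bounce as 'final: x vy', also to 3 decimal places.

Arc 1: start y=10.070, vy=14.340 → t=3.512, apex=20.562, x_land=34.310, impact vy=-20.075
  bounce: vy ← 0.7·20.075 = 14.053
Arc 2: start y=0.000, vy=14.053 → t=2.868, apex=10.075, x_land=62.329, impact vy=-14.053
  bounce: vy ← 0.7·14.053 = 9.837
Arc 3: start y=0.000, vy=9.837 → t=2.008, apex=4.937, x_land=81.942, impact vy=-9.837
  bounce: vy ← 0.7·9.837 = 6.886
Arc 4: start y=0.000, vy=6.886 → t=1.405, apex=2.419, x_land=95.671, impact vy=-6.886
  bounce: vy ← 0.7·6.886 = 4.820
Arc 5: start y=0.000, vy=4.820 → t=0.984, apex=1.185, x_land=105.282, impact vy=-4.820
  bounce: vy ← 0.7·4.820 = 3.374
Arc 6: start y=0.000, vy=3.374 → t=0.689, apex=0.581, x_land=112.009, impact vy=-3.374
  bounce: vy ← 0.7·3.374 = 2.362
Arc 7: start y=0.000, vy=2.362 → t=0.482, apex=0.285, x_land=116.718, impact vy=-2.362
  bounce: vy ← 0.7·2.362 = 1.653

1 3.512 20.562 34.310
2 2.868 10.075 62.329
3 2.008 4.937 81.942
4 1.405 2.419 95.671
5 0.984 1.185 105.282
6 0.689 0.581 112.009
7 0.482 0.285 116.718
final: 116.718 1.653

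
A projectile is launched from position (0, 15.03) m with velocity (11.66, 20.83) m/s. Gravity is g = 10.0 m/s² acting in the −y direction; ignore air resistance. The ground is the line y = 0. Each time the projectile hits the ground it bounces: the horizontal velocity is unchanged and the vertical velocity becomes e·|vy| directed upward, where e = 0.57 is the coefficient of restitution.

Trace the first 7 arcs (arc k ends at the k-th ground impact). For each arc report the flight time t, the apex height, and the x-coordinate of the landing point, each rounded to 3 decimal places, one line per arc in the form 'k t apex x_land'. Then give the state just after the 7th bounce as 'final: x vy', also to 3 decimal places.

1 4.793 36.724 55.888
2 3.090 11.932 91.912
3 1.761 3.877 112.446
4 1.004 1.260 124.151
5 0.572 0.409 130.822
6 0.326 0.133 134.625
7 0.186 0.043 136.792
final: 136.792 0.530

Arc 1: start y=15.030, vy=20.830 → t=4.793, apex=36.724, x_land=55.888, impact vy=-27.101
  bounce: vy ← 0.57·27.101 = 15.448
Arc 2: start y=0.000, vy=15.448 → t=3.090, apex=11.932, x_land=91.912, impact vy=-15.448
  bounce: vy ← 0.57·15.448 = 8.805
Arc 3: start y=0.000, vy=8.805 → t=1.761, apex=3.877, x_land=112.446, impact vy=-8.805
  bounce: vy ← 0.57·8.805 = 5.019
Arc 4: start y=0.000, vy=5.019 → t=1.004, apex=1.260, x_land=124.151, impact vy=-5.019
  bounce: vy ← 0.57·5.019 = 2.861
Arc 5: start y=0.000, vy=2.861 → t=0.572, apex=0.409, x_land=130.822, impact vy=-2.861
  bounce: vy ← 0.57·2.861 = 1.631
Arc 6: start y=0.000, vy=1.631 → t=0.326, apex=0.133, x_land=134.625, impact vy=-1.631
  bounce: vy ← 0.57·1.631 = 0.929
Arc 7: start y=0.000, vy=0.929 → t=0.186, apex=0.043, x_land=136.792, impact vy=-0.929
  bounce: vy ← 0.57·0.929 = 0.530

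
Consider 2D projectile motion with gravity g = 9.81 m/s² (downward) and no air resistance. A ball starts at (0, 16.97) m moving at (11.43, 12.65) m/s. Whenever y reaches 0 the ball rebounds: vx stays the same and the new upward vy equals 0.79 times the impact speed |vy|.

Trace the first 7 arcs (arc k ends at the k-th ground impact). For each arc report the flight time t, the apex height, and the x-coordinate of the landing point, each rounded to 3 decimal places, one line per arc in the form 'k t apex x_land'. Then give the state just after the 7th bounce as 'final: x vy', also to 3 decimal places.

1 3.553 25.126 40.609
2 3.576 15.681 81.482
3 2.825 9.787 113.773
4 2.232 6.108 139.282
5 1.763 3.812 159.435
6 1.393 2.379 175.355
7 1.100 1.485 187.932
final: 187.932 4.264

Arc 1: start y=16.970, vy=12.650 → t=3.553, apex=25.126, x_land=40.609, impact vy=-22.203
  bounce: vy ← 0.79·22.203 = 17.540
Arc 2: start y=0.000, vy=17.540 → t=3.576, apex=15.681, x_land=81.482, impact vy=-17.540
  bounce: vy ← 0.79·17.540 = 13.857
Arc 3: start y=0.000, vy=13.857 → t=2.825, apex=9.787, x_land=113.773, impact vy=-13.857
  bounce: vy ← 0.79·13.857 = 10.947
Arc 4: start y=0.000, vy=10.947 → t=2.232, apex=6.108, x_land=139.282, impact vy=-10.947
  bounce: vy ← 0.79·10.947 = 8.648
Arc 5: start y=0.000, vy=8.648 → t=1.763, apex=3.812, x_land=159.435, impact vy=-8.648
  bounce: vy ← 0.79·8.648 = 6.832
Arc 6: start y=0.000, vy=6.832 → t=1.393, apex=2.379, x_land=175.355, impact vy=-6.832
  bounce: vy ← 0.79·6.832 = 5.397
Arc 7: start y=0.000, vy=5.397 → t=1.100, apex=1.485, x_land=187.932, impact vy=-5.397
  bounce: vy ← 0.79·5.397 = 4.264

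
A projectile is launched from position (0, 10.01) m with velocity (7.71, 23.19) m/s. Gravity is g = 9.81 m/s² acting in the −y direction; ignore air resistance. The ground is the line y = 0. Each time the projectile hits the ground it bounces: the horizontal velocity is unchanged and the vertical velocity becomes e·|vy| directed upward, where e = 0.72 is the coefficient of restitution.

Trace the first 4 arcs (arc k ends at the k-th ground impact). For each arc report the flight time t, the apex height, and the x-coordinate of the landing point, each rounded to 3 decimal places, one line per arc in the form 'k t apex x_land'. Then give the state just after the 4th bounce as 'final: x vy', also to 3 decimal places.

1 5.126 37.420 39.521
2 3.977 19.398 70.186
3 2.864 10.056 92.265
4 2.062 5.213 108.162
final: 108.162 7.282

Arc 1: start y=10.010, vy=23.190 → t=5.126, apex=37.420, x_land=39.521, impact vy=-27.096
  bounce: vy ← 0.72·27.096 = 19.509
Arc 2: start y=0.000, vy=19.509 → t=3.977, apex=19.398, x_land=70.186, impact vy=-19.509
  bounce: vy ← 0.72·19.509 = 14.046
Arc 3: start y=0.000, vy=14.046 → t=2.864, apex=10.056, x_land=92.265, impact vy=-14.046
  bounce: vy ← 0.72·14.046 = 10.113
Arc 4: start y=0.000, vy=10.113 → t=2.062, apex=5.213, x_land=108.162, impact vy=-10.113
  bounce: vy ← 0.72·10.113 = 7.282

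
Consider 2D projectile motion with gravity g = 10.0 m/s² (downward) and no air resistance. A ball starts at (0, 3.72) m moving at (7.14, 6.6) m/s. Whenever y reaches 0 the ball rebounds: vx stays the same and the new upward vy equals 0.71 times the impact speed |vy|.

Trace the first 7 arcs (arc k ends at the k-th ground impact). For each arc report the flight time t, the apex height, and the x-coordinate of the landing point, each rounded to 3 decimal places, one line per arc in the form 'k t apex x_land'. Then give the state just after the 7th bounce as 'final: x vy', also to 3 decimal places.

1 1.746 5.898 12.467
2 1.542 2.973 23.479
3 1.095 1.499 31.297
4 0.777 0.756 36.848
5 0.552 0.381 40.789
6 0.392 0.192 43.588
7 0.278 0.097 45.574
final: 45.574 0.988

Arc 1: start y=3.720, vy=6.600 → t=1.746, apex=5.898, x_land=12.467, impact vy=-10.861
  bounce: vy ← 0.71·10.861 = 7.711
Arc 2: start y=0.000, vy=7.711 → t=1.542, apex=2.973, x_land=23.479, impact vy=-7.711
  bounce: vy ← 0.71·7.711 = 5.475
Arc 3: start y=0.000, vy=5.475 → t=1.095, apex=1.499, x_land=31.297, impact vy=-5.475
  bounce: vy ← 0.71·5.475 = 3.887
Arc 4: start y=0.000, vy=3.887 → t=0.777, apex=0.756, x_land=36.848, impact vy=-3.887
  bounce: vy ← 0.71·3.887 = 2.760
Arc 5: start y=0.000, vy=2.760 → t=0.552, apex=0.381, x_land=40.789, impact vy=-2.760
  bounce: vy ← 0.71·2.760 = 1.960
Arc 6: start y=0.000, vy=1.960 → t=0.392, apex=0.192, x_land=43.588, impact vy=-1.960
  bounce: vy ← 0.71·1.960 = 1.391
Arc 7: start y=0.000, vy=1.391 → t=0.278, apex=0.097, x_land=45.574, impact vy=-1.391
  bounce: vy ← 0.71·1.391 = 0.988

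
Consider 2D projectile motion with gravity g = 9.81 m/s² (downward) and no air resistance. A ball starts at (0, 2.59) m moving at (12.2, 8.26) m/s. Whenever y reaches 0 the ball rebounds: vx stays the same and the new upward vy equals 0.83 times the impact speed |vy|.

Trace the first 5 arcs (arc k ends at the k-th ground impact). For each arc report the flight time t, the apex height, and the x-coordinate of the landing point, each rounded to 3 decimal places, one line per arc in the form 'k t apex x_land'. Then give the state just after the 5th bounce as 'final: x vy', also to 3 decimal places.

1 1.954 6.067 23.841
2 1.846 4.180 46.366
3 1.532 2.880 65.061
4 1.272 1.984 80.578
5 1.056 1.367 93.457
final: 93.457 4.298

Arc 1: start y=2.590, vy=8.260 → t=1.954, apex=6.067, x_land=23.841, impact vy=-10.911
  bounce: vy ← 0.83·10.911 = 9.056
Arc 2: start y=0.000, vy=9.056 → t=1.846, apex=4.180, x_land=46.366, impact vy=-9.056
  bounce: vy ← 0.83·9.056 = 7.516
Arc 3: start y=0.000, vy=7.516 → t=1.532, apex=2.880, x_land=65.061, impact vy=-7.516
  bounce: vy ← 0.83·7.516 = 6.239
Arc 4: start y=0.000, vy=6.239 → t=1.272, apex=1.984, x_land=80.578, impact vy=-6.239
  bounce: vy ← 0.83·6.239 = 5.178
Arc 5: start y=0.000, vy=5.178 → t=1.056, apex=1.367, x_land=93.457, impact vy=-5.178
  bounce: vy ← 0.83·5.178 = 4.298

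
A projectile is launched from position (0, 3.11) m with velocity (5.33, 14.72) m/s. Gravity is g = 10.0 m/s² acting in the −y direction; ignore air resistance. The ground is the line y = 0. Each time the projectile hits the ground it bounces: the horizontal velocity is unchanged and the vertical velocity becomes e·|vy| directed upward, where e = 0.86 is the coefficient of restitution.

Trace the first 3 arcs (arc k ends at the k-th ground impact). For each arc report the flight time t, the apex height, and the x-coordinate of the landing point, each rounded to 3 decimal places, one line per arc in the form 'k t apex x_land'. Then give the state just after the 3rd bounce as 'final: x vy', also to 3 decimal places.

1 3.142 13.944 16.747
2 2.872 10.313 32.056
3 2.470 7.627 45.222
final: 45.222 10.622

Arc 1: start y=3.110, vy=14.720 → t=3.142, apex=13.944, x_land=16.747, impact vy=-16.700
  bounce: vy ← 0.86·16.700 = 14.362
Arc 2: start y=0.000, vy=14.362 → t=2.872, apex=10.313, x_land=32.056, impact vy=-14.362
  bounce: vy ← 0.86·14.362 = 12.351
Arc 3: start y=0.000, vy=12.351 → t=2.470, apex=7.627, x_land=45.222, impact vy=-12.351
  bounce: vy ← 0.86·12.351 = 10.622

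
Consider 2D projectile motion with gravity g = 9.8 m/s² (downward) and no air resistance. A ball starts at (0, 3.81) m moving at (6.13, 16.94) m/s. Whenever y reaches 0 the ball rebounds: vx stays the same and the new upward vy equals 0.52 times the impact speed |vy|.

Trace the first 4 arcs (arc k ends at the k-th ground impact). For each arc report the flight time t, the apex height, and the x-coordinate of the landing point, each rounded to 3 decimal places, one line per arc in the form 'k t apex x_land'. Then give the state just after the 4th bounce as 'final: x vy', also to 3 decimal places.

Arc 1: start y=3.810, vy=16.940 → t=3.669, apex=18.451, x_land=22.491, impact vy=-19.017
  bounce: vy ← 0.52·19.017 = 9.889
Arc 2: start y=0.000, vy=9.889 → t=2.018, apex=4.989, x_land=34.862, impact vy=-9.889
  bounce: vy ← 0.52·9.889 = 5.142
Arc 3: start y=0.000, vy=5.142 → t=1.049, apex=1.349, x_land=41.295, impact vy=-5.142
  bounce: vy ← 0.52·5.142 = 2.674
Arc 4: start y=0.000, vy=2.674 → t=0.546, apex=0.365, x_land=44.640, impact vy=-2.674
  bounce: vy ← 0.52·2.674 = 1.390

1 3.669 18.451 22.491
2 2.018 4.989 34.862
3 1.049 1.349 41.295
4 0.546 0.365 44.640
final: 44.640 1.390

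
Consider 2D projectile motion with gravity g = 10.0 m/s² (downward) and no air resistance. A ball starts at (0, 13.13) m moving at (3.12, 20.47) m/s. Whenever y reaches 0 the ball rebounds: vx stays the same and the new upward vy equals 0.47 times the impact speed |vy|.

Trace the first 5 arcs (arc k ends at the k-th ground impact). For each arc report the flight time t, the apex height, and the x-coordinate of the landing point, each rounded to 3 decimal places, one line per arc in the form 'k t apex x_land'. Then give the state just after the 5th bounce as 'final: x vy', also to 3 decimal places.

Arc 1: start y=13.130, vy=20.470 → t=4.658, apex=34.081, x_land=14.532, impact vy=-26.108
  bounce: vy ← 0.47·26.108 = 12.271
Arc 2: start y=0.000, vy=12.271 → t=2.454, apex=7.529, x_land=22.189, impact vy=-12.271
  bounce: vy ← 0.47·12.271 = 5.767
Arc 3: start y=0.000, vy=5.767 → t=1.153, apex=1.663, x_land=25.788, impact vy=-5.767
  bounce: vy ← 0.47·5.767 = 2.711
Arc 4: start y=0.000, vy=2.711 → t=0.542, apex=0.367, x_land=27.479, impact vy=-2.711
  bounce: vy ← 0.47·2.711 = 1.274
Arc 5: start y=0.000, vy=1.274 → t=0.255, apex=0.081, x_land=28.274, impact vy=-1.274
  bounce: vy ← 0.47·1.274 = 0.599

1 4.658 34.081 14.532
2 2.454 7.529 22.189
3 1.153 1.663 25.788
4 0.542 0.367 27.479
5 0.255 0.081 28.274
final: 28.274 0.599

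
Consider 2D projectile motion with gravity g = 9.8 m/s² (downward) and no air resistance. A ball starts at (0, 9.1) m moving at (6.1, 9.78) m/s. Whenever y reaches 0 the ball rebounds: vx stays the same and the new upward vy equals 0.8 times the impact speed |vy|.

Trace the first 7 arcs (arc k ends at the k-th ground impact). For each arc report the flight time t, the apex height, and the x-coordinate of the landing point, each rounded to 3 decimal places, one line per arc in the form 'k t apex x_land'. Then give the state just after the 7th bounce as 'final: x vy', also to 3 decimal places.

1 2.687 13.980 16.391
2 2.703 8.947 32.877
3 2.162 5.726 46.065
4 1.730 3.665 56.616
5 1.384 2.345 65.057
6 1.107 1.501 71.809
7 0.886 0.961 77.211
final: 77.211 3.471

Arc 1: start y=9.100, vy=9.780 → t=2.687, apex=13.980, x_land=16.391, impact vy=-16.553
  bounce: vy ← 0.8·16.553 = 13.243
Arc 2: start y=0.000, vy=13.243 → t=2.703, apex=8.947, x_land=32.877, impact vy=-13.243
  bounce: vy ← 0.8·13.243 = 10.594
Arc 3: start y=0.000, vy=10.594 → t=2.162, apex=5.726, x_land=46.065, impact vy=-10.594
  bounce: vy ← 0.8·10.594 = 8.475
Arc 4: start y=0.000, vy=8.475 → t=1.730, apex=3.665, x_land=56.616, impact vy=-8.475
  bounce: vy ← 0.8·8.475 = 6.780
Arc 5: start y=0.000, vy=6.780 → t=1.384, apex=2.345, x_land=65.057, impact vy=-6.780
  bounce: vy ← 0.8·6.780 = 5.424
Arc 6: start y=0.000, vy=5.424 → t=1.107, apex=1.501, x_land=71.809, impact vy=-5.424
  bounce: vy ← 0.8·5.424 = 4.339
Arc 7: start y=0.000, vy=4.339 → t=0.886, apex=0.961, x_land=77.211, impact vy=-4.339
  bounce: vy ← 0.8·4.339 = 3.471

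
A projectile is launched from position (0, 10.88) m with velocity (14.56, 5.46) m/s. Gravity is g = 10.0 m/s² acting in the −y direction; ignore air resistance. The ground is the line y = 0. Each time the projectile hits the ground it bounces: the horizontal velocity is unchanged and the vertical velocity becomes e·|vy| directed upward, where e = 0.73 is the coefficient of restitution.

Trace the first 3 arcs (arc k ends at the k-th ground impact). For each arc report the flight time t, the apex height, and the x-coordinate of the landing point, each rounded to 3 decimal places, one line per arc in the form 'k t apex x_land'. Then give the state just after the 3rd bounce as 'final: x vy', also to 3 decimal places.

Arc 1: start y=10.880, vy=5.460 → t=2.119, apex=12.371, x_land=30.852, impact vy=-15.729
  bounce: vy ← 0.73·15.729 = 11.482
Arc 2: start y=0.000, vy=11.482 → t=2.296, apex=6.592, x_land=64.288, impact vy=-11.482
  bounce: vy ← 0.73·11.482 = 8.382
Arc 3: start y=0.000, vy=8.382 → t=1.676, apex=3.513, x_land=88.697, impact vy=-8.382
  bounce: vy ← 0.73·8.382 = 6.119

1 2.119 12.371 30.852
2 2.296 6.592 64.288
3 1.676 3.513 88.697
final: 88.697 6.119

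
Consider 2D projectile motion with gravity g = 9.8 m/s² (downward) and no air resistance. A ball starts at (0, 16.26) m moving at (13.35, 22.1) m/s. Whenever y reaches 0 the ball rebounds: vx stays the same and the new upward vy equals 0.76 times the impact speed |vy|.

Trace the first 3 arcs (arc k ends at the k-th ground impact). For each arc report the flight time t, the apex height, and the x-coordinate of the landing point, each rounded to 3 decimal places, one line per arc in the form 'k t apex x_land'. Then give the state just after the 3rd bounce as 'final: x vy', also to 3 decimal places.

Arc 1: start y=16.260, vy=22.100 → t=5.154, apex=41.179, x_land=68.806, impact vy=-28.410
  bounce: vy ← 0.76·28.410 = 21.591
Arc 2: start y=0.000, vy=21.591 → t=4.406, apex=23.785, x_land=127.632, impact vy=-21.591
  bounce: vy ← 0.76·21.591 = 16.409
Arc 3: start y=0.000, vy=16.409 → t=3.349, apex=13.738, x_land=172.339, impact vy=-16.409
  bounce: vy ← 0.76·16.409 = 12.471

1 5.154 41.179 68.806
2 4.406 23.785 127.632
3 3.349 13.738 172.339
final: 172.339 12.471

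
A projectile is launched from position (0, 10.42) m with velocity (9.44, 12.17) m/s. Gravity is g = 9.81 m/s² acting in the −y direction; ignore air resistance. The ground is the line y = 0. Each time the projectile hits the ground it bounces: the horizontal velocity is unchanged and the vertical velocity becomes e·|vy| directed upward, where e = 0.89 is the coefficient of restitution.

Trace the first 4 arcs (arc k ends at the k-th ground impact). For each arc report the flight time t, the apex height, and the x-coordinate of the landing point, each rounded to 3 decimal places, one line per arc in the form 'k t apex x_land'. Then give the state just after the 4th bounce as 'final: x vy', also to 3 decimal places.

Arc 1: start y=10.420, vy=12.170 → t=3.155, apex=17.969, x_land=29.779, impact vy=-18.776
  bounce: vy ← 0.89·18.776 = 16.711
Arc 2: start y=0.000, vy=16.711 → t=3.407, apex=14.233, x_land=61.940, impact vy=-16.711
  bounce: vy ← 0.89·16.711 = 14.873
Arc 3: start y=0.000, vy=14.873 → t=3.032, apex=11.274, x_land=90.564, impact vy=-14.873
  bounce: vy ← 0.89·14.873 = 13.237
Arc 4: start y=0.000, vy=13.237 → t=2.699, apex=8.930, x_land=116.039, impact vy=-13.237
  bounce: vy ← 0.89·13.237 = 11.781

1 3.155 17.969 29.779
2 3.407 14.233 61.940
3 3.032 11.274 90.564
4 2.699 8.930 116.039
final: 116.039 11.781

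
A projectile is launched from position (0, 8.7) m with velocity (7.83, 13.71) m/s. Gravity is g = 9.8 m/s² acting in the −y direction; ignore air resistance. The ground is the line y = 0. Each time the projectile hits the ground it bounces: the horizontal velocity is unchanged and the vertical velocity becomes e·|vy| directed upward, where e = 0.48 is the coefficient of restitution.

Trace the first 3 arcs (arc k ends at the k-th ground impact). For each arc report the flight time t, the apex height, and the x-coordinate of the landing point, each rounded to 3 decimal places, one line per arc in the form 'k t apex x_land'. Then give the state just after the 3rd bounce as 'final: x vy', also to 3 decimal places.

1 3.331 18.290 26.082
2 1.855 4.214 40.604
3 0.890 0.971 47.575
final: 47.575 2.094

Arc 1: start y=8.700, vy=13.710 → t=3.331, apex=18.290, x_land=26.082, impact vy=-18.934
  bounce: vy ← 0.48·18.934 = 9.088
Arc 2: start y=0.000, vy=9.088 → t=1.855, apex=4.214, x_land=40.604, impact vy=-9.088
  bounce: vy ← 0.48·9.088 = 4.362
Arc 3: start y=0.000, vy=4.362 → t=0.890, apex=0.971, x_land=47.575, impact vy=-4.362
  bounce: vy ← 0.48·4.362 = 2.094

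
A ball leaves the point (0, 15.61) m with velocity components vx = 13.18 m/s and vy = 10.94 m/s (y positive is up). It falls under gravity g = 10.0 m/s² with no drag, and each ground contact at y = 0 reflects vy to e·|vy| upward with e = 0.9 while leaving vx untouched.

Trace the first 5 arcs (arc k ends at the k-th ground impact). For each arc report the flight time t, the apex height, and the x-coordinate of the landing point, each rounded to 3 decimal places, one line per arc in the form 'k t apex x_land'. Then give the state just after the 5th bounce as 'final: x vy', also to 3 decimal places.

Arc 1: start y=15.610, vy=10.940 → t=3.172, apex=21.594, x_land=41.809, impact vy=-20.782
  bounce: vy ← 0.9·20.782 = 18.704
Arc 2: start y=0.000, vy=18.704 → t=3.741, apex=17.491, x_land=91.112, impact vy=-18.704
  bounce: vy ← 0.9·18.704 = 16.833
Arc 3: start y=0.000, vy=16.833 → t=3.367, apex=14.168, x_land=135.485, impact vy=-16.833
  bounce: vy ← 0.9·16.833 = 15.150
Arc 4: start y=0.000, vy=15.150 → t=3.030, apex=11.476, x_land=175.420, impact vy=-15.150
  bounce: vy ← 0.9·15.150 = 13.635
Arc 5: start y=0.000, vy=13.635 → t=2.727, apex=9.296, x_land=211.362, impact vy=-13.635
  bounce: vy ← 0.9·13.635 = 12.271

1 3.172 21.594 41.809
2 3.741 17.491 91.112
3 3.367 14.168 135.485
4 3.030 11.476 175.420
5 2.727 9.296 211.362
final: 211.362 12.271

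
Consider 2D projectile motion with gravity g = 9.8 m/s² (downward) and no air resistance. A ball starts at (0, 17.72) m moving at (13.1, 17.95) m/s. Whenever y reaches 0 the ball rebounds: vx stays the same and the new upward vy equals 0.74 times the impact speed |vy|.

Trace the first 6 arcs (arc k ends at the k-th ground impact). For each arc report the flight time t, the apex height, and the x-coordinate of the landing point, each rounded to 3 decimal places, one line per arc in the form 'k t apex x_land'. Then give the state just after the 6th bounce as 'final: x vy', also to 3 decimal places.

Arc 1: start y=17.720, vy=17.950 → t=4.472, apex=34.159, x_land=58.582, impact vy=-25.875
  bounce: vy ← 0.74·25.875 = 19.147
Arc 2: start y=0.000, vy=19.147 → t=3.908, apex=18.705, x_land=109.773, impact vy=-19.147
  bounce: vy ← 0.74·19.147 = 14.169
Arc 3: start y=0.000, vy=14.169 → t=2.892, apex=10.243, x_land=147.653, impact vy=-14.169
  bounce: vy ← 0.74·14.169 = 10.485
Arc 4: start y=0.000, vy=10.485 → t=2.140, apex=5.609, x_land=175.685, impact vy=-10.485
  bounce: vy ← 0.74·10.485 = 7.759
Arc 5: start y=0.000, vy=7.759 → t=1.583, apex=3.072, x_land=196.429, impact vy=-7.759
  bounce: vy ← 0.74·7.759 = 5.742
Arc 6: start y=0.000, vy=5.742 → t=1.172, apex=1.682, x_land=211.779, impact vy=-5.742
  bounce: vy ← 0.74·5.742 = 4.249

1 4.472 34.159 58.582
2 3.908 18.705 109.773
3 2.892 10.243 147.653
4 2.140 5.609 175.685
5 1.583 3.072 196.429
6 1.172 1.682 211.779
final: 211.779 4.249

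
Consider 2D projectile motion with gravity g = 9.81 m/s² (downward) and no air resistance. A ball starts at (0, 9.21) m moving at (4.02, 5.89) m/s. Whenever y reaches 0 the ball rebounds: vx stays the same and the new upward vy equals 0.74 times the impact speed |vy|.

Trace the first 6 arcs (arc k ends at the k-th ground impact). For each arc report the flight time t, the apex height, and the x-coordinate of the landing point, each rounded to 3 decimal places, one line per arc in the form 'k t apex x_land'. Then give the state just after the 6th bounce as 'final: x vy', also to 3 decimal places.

1 2.096 10.978 8.428
2 2.214 6.012 17.329
3 1.638 3.292 23.915
4 1.212 1.803 28.789
5 0.897 0.987 32.396
6 0.664 0.541 35.065
final: 35.065 2.410

Arc 1: start y=9.210, vy=5.890 → t=2.096, apex=10.978, x_land=8.428, impact vy=-14.676
  bounce: vy ← 0.74·14.676 = 10.860
Arc 2: start y=0.000, vy=10.860 → t=2.214, apex=6.012, x_land=17.329, impact vy=-10.860
  bounce: vy ← 0.74·10.860 = 8.037
Arc 3: start y=0.000, vy=8.037 → t=1.638, apex=3.292, x_land=23.915, impact vy=-8.037
  bounce: vy ← 0.74·8.037 = 5.947
Arc 4: start y=0.000, vy=5.947 → t=1.212, apex=1.803, x_land=28.789, impact vy=-5.947
  bounce: vy ← 0.74·5.947 = 4.401
Arc 5: start y=0.000, vy=4.401 → t=0.897, apex=0.987, x_land=32.396, impact vy=-4.401
  bounce: vy ← 0.74·4.401 = 3.257
Arc 6: start y=0.000, vy=3.257 → t=0.664, apex=0.541, x_land=35.065, impact vy=-3.257
  bounce: vy ← 0.74·3.257 = 2.410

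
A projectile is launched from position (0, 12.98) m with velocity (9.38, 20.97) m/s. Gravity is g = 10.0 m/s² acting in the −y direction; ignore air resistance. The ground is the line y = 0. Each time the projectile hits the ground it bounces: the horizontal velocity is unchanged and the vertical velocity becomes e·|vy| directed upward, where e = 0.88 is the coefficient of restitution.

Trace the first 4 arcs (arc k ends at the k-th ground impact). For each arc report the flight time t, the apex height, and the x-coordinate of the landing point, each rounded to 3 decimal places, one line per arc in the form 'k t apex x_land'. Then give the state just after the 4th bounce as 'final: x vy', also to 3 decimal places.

1 4.742 34.967 44.475
2 4.654 27.078 88.133
3 4.096 20.970 126.552
4 3.604 16.239 160.360
final: 160.360 15.859

Arc 1: start y=12.980, vy=20.970 → t=4.742, apex=34.967, x_land=44.475, impact vy=-26.445
  bounce: vy ← 0.88·26.445 = 23.272
Arc 2: start y=0.000, vy=23.272 → t=4.654, apex=27.078, x_land=88.133, impact vy=-23.272
  bounce: vy ← 0.88·23.272 = 20.479
Arc 3: start y=0.000, vy=20.479 → t=4.096, apex=20.970, x_land=126.552, impact vy=-20.479
  bounce: vy ← 0.88·20.479 = 18.022
Arc 4: start y=0.000, vy=18.022 → t=3.604, apex=16.239, x_land=160.360, impact vy=-18.022
  bounce: vy ← 0.88·18.022 = 15.859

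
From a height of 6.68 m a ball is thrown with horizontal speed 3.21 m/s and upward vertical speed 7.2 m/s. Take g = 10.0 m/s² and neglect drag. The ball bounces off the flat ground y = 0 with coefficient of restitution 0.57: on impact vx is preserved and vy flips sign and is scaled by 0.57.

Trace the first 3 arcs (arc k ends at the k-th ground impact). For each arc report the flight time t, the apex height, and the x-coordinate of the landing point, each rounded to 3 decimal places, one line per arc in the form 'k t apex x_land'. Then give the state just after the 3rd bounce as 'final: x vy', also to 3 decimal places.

Arc 1: start y=6.680, vy=7.200 → t=2.082, apex=9.272, x_land=6.682, impact vy=-13.618
  bounce: vy ← 0.57·13.618 = 7.762
Arc 2: start y=0.000, vy=7.762 → t=1.552, apex=3.012, x_land=11.666, impact vy=-7.762
  bounce: vy ← 0.57·7.762 = 4.424
Arc 3: start y=0.000, vy=4.424 → t=0.885, apex=0.979, x_land=14.506, impact vy=-4.424
  bounce: vy ← 0.57·4.424 = 2.522

1 2.082 9.272 6.682
2 1.552 3.012 11.666
3 0.885 0.979 14.506
final: 14.506 2.522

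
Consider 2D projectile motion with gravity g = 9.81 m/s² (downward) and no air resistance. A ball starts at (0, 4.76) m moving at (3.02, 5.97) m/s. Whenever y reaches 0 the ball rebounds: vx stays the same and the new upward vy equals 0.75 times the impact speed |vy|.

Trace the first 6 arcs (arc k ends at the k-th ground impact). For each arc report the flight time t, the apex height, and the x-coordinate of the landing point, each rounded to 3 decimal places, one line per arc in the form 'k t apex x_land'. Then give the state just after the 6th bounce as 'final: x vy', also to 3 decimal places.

Arc 1: start y=4.760, vy=5.970 → t=1.766, apex=6.577, x_land=5.335, impact vy=-11.359
  bounce: vy ← 0.75·11.359 = 8.519
Arc 2: start y=0.000, vy=8.519 → t=1.737, apex=3.699, x_land=10.580, impact vy=-8.519
  bounce: vy ← 0.75·8.519 = 6.390
Arc 3: start y=0.000, vy=6.390 → t=1.303, apex=2.081, x_land=14.514, impact vy=-6.390
  bounce: vy ← 0.75·6.390 = 4.792
Arc 4: start y=0.000, vy=4.792 → t=0.977, apex=1.170, x_land=17.465, impact vy=-4.792
  bounce: vy ← 0.75·4.792 = 3.594
Arc 5: start y=0.000, vy=3.594 → t=0.733, apex=0.658, x_land=19.678, impact vy=-3.594
  bounce: vy ← 0.75·3.594 = 2.696
Arc 6: start y=0.000, vy=2.696 → t=0.550, apex=0.370, x_land=21.337, impact vy=-2.696
  bounce: vy ← 0.75·2.696 = 2.022

1 1.766 6.577 5.335
2 1.737 3.699 10.580
3 1.303 2.081 14.514
4 0.977 1.170 17.465
5 0.733 0.658 19.678
6 0.550 0.370 21.337
final: 21.337 2.022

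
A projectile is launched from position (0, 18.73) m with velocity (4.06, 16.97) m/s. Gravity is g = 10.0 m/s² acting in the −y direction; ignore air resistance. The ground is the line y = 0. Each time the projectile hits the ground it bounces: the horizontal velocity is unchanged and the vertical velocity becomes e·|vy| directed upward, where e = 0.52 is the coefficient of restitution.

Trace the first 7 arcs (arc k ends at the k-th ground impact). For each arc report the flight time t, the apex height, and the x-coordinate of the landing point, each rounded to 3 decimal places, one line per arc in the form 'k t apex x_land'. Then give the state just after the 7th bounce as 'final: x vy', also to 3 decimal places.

1 4.271 33.129 17.341
2 2.677 8.958 28.209
3 1.392 2.422 33.861
4 0.724 0.655 36.800
5 0.376 0.177 38.328
6 0.196 0.048 39.123
7 0.102 0.013 39.536
final: 39.536 0.265

Arc 1: start y=18.730, vy=16.970 → t=4.271, apex=33.129, x_land=17.341, impact vy=-25.741
  bounce: vy ← 0.52·25.741 = 13.385
Arc 2: start y=0.000, vy=13.385 → t=2.677, apex=8.958, x_land=28.209, impact vy=-13.385
  bounce: vy ← 0.52·13.385 = 6.960
Arc 3: start y=0.000, vy=6.960 → t=1.392, apex=2.422, x_land=33.861, impact vy=-6.960
  bounce: vy ← 0.52·6.960 = 3.619
Arc 4: start y=0.000, vy=3.619 → t=0.724, apex=0.655, x_land=36.800, impact vy=-3.619
  bounce: vy ← 0.52·3.619 = 1.882
Arc 5: start y=0.000, vy=1.882 → t=0.376, apex=0.177, x_land=38.328, impact vy=-1.882
  bounce: vy ← 0.52·1.882 = 0.979
Arc 6: start y=0.000, vy=0.979 → t=0.196, apex=0.048, x_land=39.123, impact vy=-0.979
  bounce: vy ← 0.52·0.979 = 0.509
Arc 7: start y=0.000, vy=0.509 → t=0.102, apex=0.013, x_land=39.536, impact vy=-0.509
  bounce: vy ← 0.52·0.509 = 0.265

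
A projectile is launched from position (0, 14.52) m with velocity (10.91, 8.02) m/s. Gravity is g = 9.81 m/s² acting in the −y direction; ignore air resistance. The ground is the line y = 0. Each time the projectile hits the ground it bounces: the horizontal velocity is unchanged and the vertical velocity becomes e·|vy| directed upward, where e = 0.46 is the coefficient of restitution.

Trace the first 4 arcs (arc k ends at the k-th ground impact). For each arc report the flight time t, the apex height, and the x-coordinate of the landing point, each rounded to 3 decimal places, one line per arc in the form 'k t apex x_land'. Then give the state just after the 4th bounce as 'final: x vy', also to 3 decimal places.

1 2.722 17.798 29.702
2 1.752 3.766 48.821
3 0.806 0.797 57.616
4 0.371 0.169 61.662
final: 61.662 0.837

Arc 1: start y=14.520, vy=8.020 → t=2.722, apex=17.798, x_land=29.702, impact vy=-18.687
  bounce: vy ← 0.46·18.687 = 8.596
Arc 2: start y=0.000, vy=8.596 → t=1.752, apex=3.766, x_land=48.821, impact vy=-8.596
  bounce: vy ← 0.46·8.596 = 3.954
Arc 3: start y=0.000, vy=3.954 → t=0.806, apex=0.797, x_land=57.616, impact vy=-3.954
  bounce: vy ← 0.46·3.954 = 1.819
Arc 4: start y=0.000, vy=1.819 → t=0.371, apex=0.169, x_land=61.662, impact vy=-1.819
  bounce: vy ← 0.46·1.819 = 0.837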